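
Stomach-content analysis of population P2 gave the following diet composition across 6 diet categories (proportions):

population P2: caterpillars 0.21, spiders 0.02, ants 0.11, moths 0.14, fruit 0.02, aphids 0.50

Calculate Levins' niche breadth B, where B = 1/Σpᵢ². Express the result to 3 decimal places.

Σpᵢ² = 0.21² + 0.02² + 0.11² + 0.14² + 0.02² + 0.50² = 0.0441 + 0.0004 + 0.0121 + 0.0196 + 0.0004 + 0.2500 = 0.3266
B = 1 / 0.3266 = 3.06185

3.062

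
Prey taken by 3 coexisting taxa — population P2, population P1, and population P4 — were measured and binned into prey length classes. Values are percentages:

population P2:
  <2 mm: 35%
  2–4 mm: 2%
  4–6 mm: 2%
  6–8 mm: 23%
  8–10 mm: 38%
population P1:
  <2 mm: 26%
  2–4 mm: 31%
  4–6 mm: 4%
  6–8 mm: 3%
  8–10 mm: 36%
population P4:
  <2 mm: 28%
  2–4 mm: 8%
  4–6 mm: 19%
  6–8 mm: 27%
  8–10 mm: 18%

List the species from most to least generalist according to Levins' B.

population P4 > population P1 > population P2

Convert percentages to proportions (divide by 100).
Σp_P2ᵢ² = 0.35² + 0.02² + 0.02² + 0.23² + 0.38² = 0.1225 + 0.0004 + 0.0004 + 0.0529 + 0.1444 = 0.3206
B_P2 = 1 / 0.3206 = 3.1192
Σp_P1ᵢ² = 0.26² + 0.31² + 0.04² + 0.03² + 0.36² = 0.0676 + 0.0961 + 0.0016 + 0.0009 + 0.1296 = 0.2958
B_P1 = 1 / 0.2958 = 3.3807
Σp_P4ᵢ² = 0.28² + 0.08² + 0.19² + 0.27² + 0.18² = 0.0784 + 0.0064 + 0.0361 + 0.0729 + 0.0324 = 0.2262
B_P4 = 1 / 0.2262 = 4.4209
Ranking by B (broadest → narrowest): population P4 (4.42) > population P1 (3.38) > population P2 (3.12)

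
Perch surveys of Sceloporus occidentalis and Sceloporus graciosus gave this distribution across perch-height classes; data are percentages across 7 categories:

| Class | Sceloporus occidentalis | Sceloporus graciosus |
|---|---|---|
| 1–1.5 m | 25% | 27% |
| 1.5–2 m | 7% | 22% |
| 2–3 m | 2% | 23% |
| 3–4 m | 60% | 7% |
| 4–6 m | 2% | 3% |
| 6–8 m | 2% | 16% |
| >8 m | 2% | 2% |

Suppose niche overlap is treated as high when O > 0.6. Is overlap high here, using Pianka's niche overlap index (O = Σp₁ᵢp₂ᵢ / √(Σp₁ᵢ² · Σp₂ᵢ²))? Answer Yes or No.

Convert percentages to proportions (divide by 100).
Σ p₁ᵢp₂ᵢ = 0.0675 + 0.0154 + 0.0046 + 0.0420 + 0.0006 + 0.0032 + 0.0004 = 0.1337
Σp_1ᵢ² = 0.25² + 0.07² + 0.02² + 0.60² + 0.02² + 0.02² + 0.02² = 0.0625 + 0.0049 + 0.0004 + 0.3600 + 0.0004 + 0.0004 + 0.0004 = 0.4290
Σp_2ᵢ² = 0.27² + 0.22² + 0.23² + 0.07² + 0.03² + 0.16² + 0.02² = 0.0729 + 0.0484 + 0.0529 + 0.0049 + 0.0009 + 0.0256 + 0.0004 = 0.2060
O = 0.1337 / √(0.4290 × 0.2060) = 0.1337 / 0.29728 = 0.4497
O = 0.4497 < 0.6 → No.

No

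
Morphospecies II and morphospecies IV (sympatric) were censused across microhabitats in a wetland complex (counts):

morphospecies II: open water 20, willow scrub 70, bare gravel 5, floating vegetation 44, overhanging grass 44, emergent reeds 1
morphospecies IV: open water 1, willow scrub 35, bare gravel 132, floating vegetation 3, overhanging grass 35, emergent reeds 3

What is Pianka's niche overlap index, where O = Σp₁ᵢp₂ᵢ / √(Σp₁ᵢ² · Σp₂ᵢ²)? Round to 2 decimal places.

Proportions for morphospecies II (n=184): 20/184=0.1087, 70/184=0.3804, 5/184=0.0272, 44/184=0.2391, 44/184=0.2391, 1/184=0.0054
Proportions for morphospecies IV (n=209): 1/209=0.0048, 35/209=0.1675, 132/209=0.6316, 3/209=0.0144, 35/209=0.1675, 3/209=0.0144
Σ p₁ᵢp₂ᵢ = 0.000522 + 0.063717 + 0.017180 + 0.003443 + 0.040049 + 0.000078 = 0.124989
Σp_1ᵢ² = 0.1087² + 0.3804² + 0.0272² + 0.2391² + 0.2391² + 0.0054² = 0.011816 + 0.144704 + 0.000740 + 0.057169 + 0.057169 + 0.000029 = 0.271627
Σp_2ᵢ² = 0.0048² + 0.1675² + 0.6316² + 0.0144² + 0.1675² + 0.0144² = 0.000023 + 0.028056 + 0.398919 + 0.000207 + 0.028056 + 0.000207 = 0.455468
O = 0.124989 / √(0.271627 × 0.455468) = 0.124989 / 0.3517349 = 0.3554

0.36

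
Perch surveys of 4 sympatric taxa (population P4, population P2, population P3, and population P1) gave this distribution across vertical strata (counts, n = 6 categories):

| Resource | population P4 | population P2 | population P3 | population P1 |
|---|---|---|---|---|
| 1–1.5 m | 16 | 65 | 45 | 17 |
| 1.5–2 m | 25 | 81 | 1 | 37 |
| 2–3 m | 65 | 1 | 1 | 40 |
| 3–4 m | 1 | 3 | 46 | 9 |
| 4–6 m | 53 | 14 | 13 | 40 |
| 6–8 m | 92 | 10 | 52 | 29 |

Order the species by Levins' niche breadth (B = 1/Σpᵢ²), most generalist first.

Proportions for population P4 (n=252): 16/252=0.0635, 25/252=0.0992, 65/252=0.2579, 1/252=0.0040, 53/252=0.2103, 92/252=0.3651
Proportions for population P2 (n=174): 65/174=0.3736, 81/174=0.4655, 1/174=0.0057, 3/174=0.0172, 14/174=0.0805, 10/174=0.0575
Proportions for population P3 (n=158): 45/158=0.2848, 1/158=0.0063, 1/158=0.0063, 46/158=0.2911, 13/158=0.0823, 52/158=0.3291
Proportions for population P1 (n=172): 17/172=0.0988, 37/172=0.2151, 40/172=0.2326, 9/172=0.0523, 40/172=0.2326, 29/172=0.1686
Σp_P4ᵢ² = 0.0635² + 0.0992² + 0.2579² + 0.0040² + 0.2103² + 0.3651² = 0.004032 + 0.009841 + 0.066512 + 0.000016 + 0.044226 + 0.133298 = 0.257925
B_P4 = 1 / 0.257925 = 3.8771
Σp_P2ᵢ² = 0.3736² + 0.4655² + 0.0057² + 0.0172² + 0.0805² + 0.0575² = 0.139577 + 0.216690 + 0.000032 + 0.000296 + 0.006480 + 0.003306 = 0.366381
B_P2 = 1 / 0.366381 = 2.7294
Σp_P3ᵢ² = 0.2848² + 0.0063² + 0.0063² + 0.2911² + 0.0823² + 0.3291² = 0.081111 + 0.000040 + 0.000040 + 0.084739 + 0.006773 + 0.108307 = 0.281010
B_P3 = 1 / 0.281010 = 3.5586
Σp_P1ᵢ² = 0.0988² + 0.2151² + 0.2326² + 0.0523² + 0.2326² + 0.1686² = 0.009761 + 0.046268 + 0.054103 + 0.002735 + 0.054103 + 0.028426 = 0.195396
B_P1 = 1 / 0.195396 = 5.1178
Ranking by B (broadest → narrowest): population P1 (5.12) > population P4 (3.88) > population P3 (3.56) > population P2 (2.73)

population P1 > population P4 > population P3 > population P2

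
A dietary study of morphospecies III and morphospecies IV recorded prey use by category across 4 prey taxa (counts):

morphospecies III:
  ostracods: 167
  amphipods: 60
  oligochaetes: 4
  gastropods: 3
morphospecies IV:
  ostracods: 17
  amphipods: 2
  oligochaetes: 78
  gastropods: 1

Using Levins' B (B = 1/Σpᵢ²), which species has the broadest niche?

Proportions for morphospecies III (n=234): 167/234=0.7137, 60/234=0.2564, 4/234=0.0171, 3/234=0.0128
Proportions for morphospecies IV (n=98): 17/98=0.1735, 2/98=0.0204, 78/98=0.7959, 1/98=0.0102
Σp_IIIᵢ² = 0.7137² + 0.2564² + 0.0171² + 0.0128² = 0.509368 + 0.065741 + 0.000292 + 0.000164 = 0.575565
B_III = 1 / 0.575565 = 1.7374
Σp_IVᵢ² = 0.1735² + 0.0204² + 0.7959² + 0.0102² = 0.030102 + 0.000416 + 0.633457 + 0.000104 = 0.664079
B_IV = 1 / 0.664079 = 1.5058
Highest B → broadest niche (most generalist): morphospecies III (B = 1.74).

morphospecies III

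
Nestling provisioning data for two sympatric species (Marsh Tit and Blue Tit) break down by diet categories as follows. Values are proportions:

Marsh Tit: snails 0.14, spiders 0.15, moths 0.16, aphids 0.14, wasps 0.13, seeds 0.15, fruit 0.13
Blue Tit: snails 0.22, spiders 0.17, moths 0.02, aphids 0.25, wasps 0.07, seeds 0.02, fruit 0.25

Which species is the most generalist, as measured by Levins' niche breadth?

Σp_Marsᵢ² = 0.14² + 0.15² + 0.16² + 0.14² + 0.13² + 0.15² + 0.13² = 0.0196 + 0.0225 + 0.0256 + 0.0196 + 0.0169 + 0.0225 + 0.0169 = 0.1436
B_Mars = 1 / 0.1436 = 6.9638
Σp_Blueᵢ² = 0.22² + 0.17² + 0.02² + 0.25² + 0.07² + 0.02² + 0.25² = 0.0484 + 0.0289 + 0.0004 + 0.0625 + 0.0049 + 0.0004 + 0.0625 = 0.2080
B_Blue = 1 / 0.2080 = 4.8077
Highest B → broadest niche (most generalist): Marsh Tit (B = 6.96).

Marsh Tit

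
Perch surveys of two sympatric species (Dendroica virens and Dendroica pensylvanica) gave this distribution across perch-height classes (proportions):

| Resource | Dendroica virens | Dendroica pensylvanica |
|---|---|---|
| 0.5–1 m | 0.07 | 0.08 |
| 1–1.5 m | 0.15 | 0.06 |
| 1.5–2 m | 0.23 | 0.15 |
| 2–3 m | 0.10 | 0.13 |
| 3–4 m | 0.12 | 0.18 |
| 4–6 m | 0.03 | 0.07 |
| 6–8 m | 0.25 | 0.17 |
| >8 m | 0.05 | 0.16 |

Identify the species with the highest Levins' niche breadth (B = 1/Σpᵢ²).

Σp_vireᵢ² = 0.07² + 0.15² + 0.23² + 0.10² + 0.12² + 0.03² + 0.25² + 0.05² = 0.0049 + 0.0225 + 0.0529 + 0.0100 + 0.0144 + 0.0009 + 0.0625 + 0.0025 = 0.1706
B_vire = 1 / 0.1706 = 5.8617
Σp_pensᵢ² = 0.08² + 0.06² + 0.15² + 0.13² + 0.18² + 0.07² + 0.17² + 0.16² = 0.0064 + 0.0036 + 0.0225 + 0.0169 + 0.0324 + 0.0049 + 0.0289 + 0.0256 = 0.1412
B_pens = 1 / 0.1412 = 7.0822
Highest B → broadest niche (most generalist): Dendroica pensylvanica (B = 7.08).

Dendroica pensylvanica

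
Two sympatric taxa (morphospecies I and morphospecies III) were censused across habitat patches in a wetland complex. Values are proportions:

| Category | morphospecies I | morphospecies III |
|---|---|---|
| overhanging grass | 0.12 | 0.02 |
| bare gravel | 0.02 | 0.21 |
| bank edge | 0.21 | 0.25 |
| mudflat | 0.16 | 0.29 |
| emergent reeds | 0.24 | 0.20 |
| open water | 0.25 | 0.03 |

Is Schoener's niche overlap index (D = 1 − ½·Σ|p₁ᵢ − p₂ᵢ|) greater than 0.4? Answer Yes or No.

Σ|p₁ᵢ − p₂ᵢ| = 0.10 + 0.19 + 0.04 + 0.13 + 0.04 + 0.22 = 0.72
D = 1 − ½ × 0.72 = 1 − 0.360 = 0.6400
D = 0.6400 > 0.4 → Yes.

Yes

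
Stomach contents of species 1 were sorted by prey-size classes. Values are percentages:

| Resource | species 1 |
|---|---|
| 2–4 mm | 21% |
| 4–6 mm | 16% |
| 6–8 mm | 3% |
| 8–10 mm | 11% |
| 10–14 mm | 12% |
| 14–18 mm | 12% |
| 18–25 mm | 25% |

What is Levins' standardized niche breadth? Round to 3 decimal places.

0.791

Convert percentages to proportions (divide by 100).
Σpᵢ² = 0.21² + 0.16² + 0.03² + 0.11² + 0.12² + 0.12² + 0.25² = 0.0441 + 0.0256 + 0.0009 + 0.0121 + 0.0144 + 0.0144 + 0.0625 = 0.1740
B = 1 / 0.1740 = 5.74713
Bₛ = (B − 1)/(n − 1) = (5.74713 − 1)/(7 − 1) = 4.74713/6 = 0.79119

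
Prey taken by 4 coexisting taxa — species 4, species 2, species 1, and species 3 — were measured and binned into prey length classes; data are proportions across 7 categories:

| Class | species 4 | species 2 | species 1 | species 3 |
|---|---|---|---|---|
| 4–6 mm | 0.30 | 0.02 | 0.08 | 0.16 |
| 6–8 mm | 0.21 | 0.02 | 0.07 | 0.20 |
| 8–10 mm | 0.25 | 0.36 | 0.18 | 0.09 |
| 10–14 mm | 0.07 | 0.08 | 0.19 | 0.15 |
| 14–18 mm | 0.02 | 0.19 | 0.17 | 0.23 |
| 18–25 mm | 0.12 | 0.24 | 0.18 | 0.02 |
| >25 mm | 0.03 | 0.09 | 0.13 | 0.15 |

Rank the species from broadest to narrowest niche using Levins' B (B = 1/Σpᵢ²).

species 1 > species 3 > species 4 > species 2

Σp_4ᵢ² = 0.30² + 0.21² + 0.25² + 0.07² + 0.02² + 0.12² + 0.03² = 0.0900 + 0.0441 + 0.0625 + 0.0049 + 0.0004 + 0.0144 + 0.0009 = 0.2172
B_4 = 1 / 0.2172 = 4.6041
Σp_2ᵢ² = 0.02² + 0.02² + 0.36² + 0.08² + 0.19² + 0.24² + 0.09² = 0.0004 + 0.0004 + 0.1296 + 0.0064 + 0.0361 + 0.0576 + 0.0081 = 0.2386
B_2 = 1 / 0.2386 = 4.1911
Σp_1ᵢ² = 0.08² + 0.07² + 0.18² + 0.19² + 0.17² + 0.18² + 0.13² = 0.0064 + 0.0049 + 0.0324 + 0.0361 + 0.0289 + 0.0324 + 0.0169 = 0.1580
B_1 = 1 / 0.1580 = 6.3291
Σp_3ᵢ² = 0.16² + 0.20² + 0.09² + 0.15² + 0.23² + 0.02² + 0.15² = 0.0256 + 0.0400 + 0.0081 + 0.0225 + 0.0529 + 0.0004 + 0.0225 = 0.1720
B_3 = 1 / 0.1720 = 5.8140
Ranking by B (broadest → narrowest): species 1 (6.33) > species 3 (5.81) > species 4 (4.60) > species 2 (4.19)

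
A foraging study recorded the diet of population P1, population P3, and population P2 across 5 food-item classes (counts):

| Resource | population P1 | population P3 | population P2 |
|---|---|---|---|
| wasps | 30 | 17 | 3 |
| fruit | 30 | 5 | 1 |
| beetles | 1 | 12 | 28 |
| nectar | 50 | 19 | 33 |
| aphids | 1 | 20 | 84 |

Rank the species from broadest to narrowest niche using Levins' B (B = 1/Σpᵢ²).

Proportions for population P1 (n=112): 30/112=0.2679, 30/112=0.2679, 1/112=0.0089, 50/112=0.4464, 1/112=0.0089
Proportions for population P3 (n=73): 17/73=0.2329, 5/73=0.0685, 12/73=0.1644, 19/73=0.2603, 20/73=0.2740
Proportions for population P2 (n=149): 3/149=0.0201, 1/149=0.0067, 28/149=0.1879, 33/149=0.2215, 84/149=0.5638
Σp_P1ᵢ² = 0.2679² + 0.2679² + 0.0089² + 0.4464² + 0.0089² = 0.071770 + 0.071770 + 0.000079 + 0.199273 + 0.000079 = 0.342971
B_P1 = 1 / 0.342971 = 2.9157
Σp_P3ᵢ² = 0.2329² + 0.0685² + 0.1644² + 0.2603² + 0.2740² = 0.054242 + 0.004692 + 0.027027 + 0.067756 + 0.075076 = 0.228793
B_P3 = 1 / 0.228793 = 4.3708
Σp_P2ᵢ² = 0.0201² + 0.0067² + 0.1879² + 0.2215² + 0.5638² = 0.000404 + 0.000045 + 0.035306 + 0.049062 + 0.317870 = 0.402687
B_P2 = 1 / 0.402687 = 2.4833
Ranking by B (broadest → narrowest): population P3 (4.37) > population P1 (2.92) > population P2 (2.48)

population P3 > population P1 > population P2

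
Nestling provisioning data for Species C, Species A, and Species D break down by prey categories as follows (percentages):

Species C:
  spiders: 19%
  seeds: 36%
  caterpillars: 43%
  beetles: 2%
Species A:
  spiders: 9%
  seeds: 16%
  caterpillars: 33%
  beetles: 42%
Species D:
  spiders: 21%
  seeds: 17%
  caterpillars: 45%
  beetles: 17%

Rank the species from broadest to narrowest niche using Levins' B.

Convert percentages to proportions (divide by 100).
Σp_Cᵢ² = 0.19² + 0.36² + 0.43² + 0.02² = 0.0361 + 0.1296 + 0.1849 + 0.0004 = 0.3510
B_C = 1 / 0.3510 = 2.8490
Σp_Aᵢ² = 0.09² + 0.16² + 0.33² + 0.42² = 0.0081 + 0.0256 + 0.1089 + 0.1764 = 0.3190
B_A = 1 / 0.3190 = 3.1348
Σp_Dᵢ² = 0.21² + 0.17² + 0.45² + 0.17² = 0.0441 + 0.0289 + 0.2025 + 0.0289 = 0.3044
B_D = 1 / 0.3044 = 3.2852
Ranking by B (broadest → narrowest): Species D (3.29) > Species A (3.13) > Species C (2.85)

Species D > Species A > Species C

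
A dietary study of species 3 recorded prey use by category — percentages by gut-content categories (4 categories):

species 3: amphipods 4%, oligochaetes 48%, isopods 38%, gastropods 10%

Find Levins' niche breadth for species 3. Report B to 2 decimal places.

2.59

Convert percentages to proportions (divide by 100).
Σpᵢ² = 0.04² + 0.48² + 0.38² + 0.10² = 0.0016 + 0.2304 + 0.1444 + 0.0100 = 0.3864
B = 1 / 0.3864 = 2.5880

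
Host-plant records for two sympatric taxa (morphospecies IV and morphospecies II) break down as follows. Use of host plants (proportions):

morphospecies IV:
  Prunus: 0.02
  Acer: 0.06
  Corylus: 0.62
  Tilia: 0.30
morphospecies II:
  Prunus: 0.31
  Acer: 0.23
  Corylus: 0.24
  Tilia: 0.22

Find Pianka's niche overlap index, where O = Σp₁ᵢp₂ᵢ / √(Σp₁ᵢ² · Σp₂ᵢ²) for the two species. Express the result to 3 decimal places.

Σ p₁ᵢp₂ᵢ = 0.0062 + 0.0138 + 0.1488 + 0.0660 = 0.2348
Σp_1ᵢ² = 0.02² + 0.06² + 0.62² + 0.30² = 0.0004 + 0.0036 + 0.3844 + 0.0900 = 0.4784
Σp_2ᵢ² = 0.31² + 0.23² + 0.24² + 0.22² = 0.0961 + 0.0529 + 0.0576 + 0.0484 = 0.2550
O = 0.2348 / √(0.4784 × 0.2550) = 0.2348 / 0.349274 = 0.67225

0.672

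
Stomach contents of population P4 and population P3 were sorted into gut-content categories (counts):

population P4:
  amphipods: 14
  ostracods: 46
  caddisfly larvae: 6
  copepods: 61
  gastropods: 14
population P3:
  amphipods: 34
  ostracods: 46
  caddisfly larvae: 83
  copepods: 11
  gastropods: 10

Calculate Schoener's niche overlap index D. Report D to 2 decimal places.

Proportions for population P4 (n=141): 14/141=0.0993, 46/141=0.3262, 6/141=0.0426, 61/141=0.4326, 14/141=0.0993
Proportions for population P3 (n=184): 34/184=0.1848, 46/184=0.2500, 83/184=0.4511, 11/184=0.0598, 10/184=0.0543
Σ|p₁ᵢ − p₂ᵢ| = 0.0855 + 0.0762 + 0.4085 + 0.3728 + 0.0450 = 0.9880
D = 1 − ½ × 0.9880 = 1 − 0.49400 = 0.50600

0.51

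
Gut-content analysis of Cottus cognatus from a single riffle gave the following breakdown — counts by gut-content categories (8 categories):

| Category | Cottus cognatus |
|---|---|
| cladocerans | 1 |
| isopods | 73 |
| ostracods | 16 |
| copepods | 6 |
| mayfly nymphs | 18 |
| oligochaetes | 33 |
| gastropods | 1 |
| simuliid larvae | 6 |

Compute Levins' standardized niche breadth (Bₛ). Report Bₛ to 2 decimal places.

0.34

Proportions for Cottus cognatus (n=154): 1/154=0.0065, 73/154=0.4740, 16/154=0.1039, 6/154=0.0390, 18/154=0.1169, 33/154=0.2143, 1/154=0.0065, 6/154=0.0390
Σpᵢ² = 0.0065² + 0.4740² + 0.1039² + 0.0390² + 0.1169² + 0.2143² + 0.0065² + 0.0390² = 0.000042 + 0.224676 + 0.010795 + 0.001521 + 0.013666 + 0.045924 + 0.000042 + 0.001521 = 0.298187
B = 1 / 0.298187 = 3.3536
Bₛ = (B − 1)/(n − 1) = (3.3536 − 1)/(8 − 1) = 2.3536/7 = 0.3362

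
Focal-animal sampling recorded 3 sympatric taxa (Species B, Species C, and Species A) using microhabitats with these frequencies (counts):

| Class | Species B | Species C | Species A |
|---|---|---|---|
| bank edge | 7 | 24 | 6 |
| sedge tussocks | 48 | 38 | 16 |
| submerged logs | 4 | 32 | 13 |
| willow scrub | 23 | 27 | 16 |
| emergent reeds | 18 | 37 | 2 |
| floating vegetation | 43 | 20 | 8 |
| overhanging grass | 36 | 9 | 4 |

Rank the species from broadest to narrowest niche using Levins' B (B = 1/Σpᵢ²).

Proportions for Species B (n=179): 7/179=0.0391, 48/179=0.2682, 4/179=0.0223, 23/179=0.1285, 18/179=0.1006, 43/179=0.2402, 36/179=0.2011
Proportions for Species C (n=187): 24/187=0.1283, 38/187=0.2032, 32/187=0.1711, 27/187=0.1444, 37/187=0.1979, 20/187=0.1070, 9/187=0.0481
Proportions for Species A (n=65): 6/65=0.0923, 16/65=0.2462, 13/65=0.2000, 16/65=0.2462, 2/65=0.0308, 8/65=0.1231, 4/65=0.0615
Σp_Bᵢ² = 0.0391² + 0.2682² + 0.0223² + 0.1285² + 0.1006² + 0.2402² + 0.2011² = 0.001529 + 0.071931 + 0.000497 + 0.016512 + 0.010120 + 0.057696 + 0.040441 = 0.198726
B_B = 1 / 0.198726 = 5.0321
Σp_Cᵢ² = 0.1283² + 0.2032² + 0.1711² + 0.1444² + 0.1979² + 0.1070² + 0.0481² = 0.016461 + 0.041290 + 0.029275 + 0.020851 + 0.039164 + 0.011449 + 0.002314 = 0.160804
B_C = 1 / 0.160804 = 6.2188
Σp_Aᵢ² = 0.0923² + 0.2462² + 0.2000² + 0.2462² + 0.0308² + 0.1231² + 0.0615² = 0.008519 + 0.060614 + 0.040000 + 0.060614 + 0.000949 + 0.015154 + 0.003782 = 0.189632
B_A = 1 / 0.189632 = 5.2734
Ranking by B (broadest → narrowest): Species C (6.22) > Species A (5.27) > Species B (5.03)

Species C > Species A > Species B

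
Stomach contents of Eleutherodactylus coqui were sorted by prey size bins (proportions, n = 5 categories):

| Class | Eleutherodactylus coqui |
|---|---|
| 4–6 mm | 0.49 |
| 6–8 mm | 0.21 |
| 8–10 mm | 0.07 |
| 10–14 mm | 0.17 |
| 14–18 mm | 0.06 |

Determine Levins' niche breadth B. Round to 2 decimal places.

Σpᵢ² = 0.49² + 0.21² + 0.07² + 0.17² + 0.06² = 0.2401 + 0.0441 + 0.0049 + 0.0289 + 0.0036 = 0.3216
B = 1 / 0.3216 = 3.1095

3.11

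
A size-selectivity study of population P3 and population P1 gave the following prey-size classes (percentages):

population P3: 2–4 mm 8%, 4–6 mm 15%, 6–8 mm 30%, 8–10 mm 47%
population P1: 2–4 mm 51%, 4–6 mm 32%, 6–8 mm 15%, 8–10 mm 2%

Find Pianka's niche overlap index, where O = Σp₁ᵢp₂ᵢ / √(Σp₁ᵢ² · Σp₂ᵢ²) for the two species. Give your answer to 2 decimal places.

0.40

Convert percentages to proportions (divide by 100).
Σ p₁ᵢp₂ᵢ = 0.0408 + 0.0480 + 0.0450 + 0.0094 = 0.1432
Σp_1ᵢ² = 0.08² + 0.15² + 0.30² + 0.47² = 0.0064 + 0.0225 + 0.0900 + 0.2209 = 0.3398
Σp_2ᵢ² = 0.51² + 0.32² + 0.15² + 0.02² = 0.2601 + 0.1024 + 0.0225 + 0.0004 = 0.3854
O = 0.1432 / √(0.3398 × 0.3854) = 0.1432 / 0.36188 = 0.3957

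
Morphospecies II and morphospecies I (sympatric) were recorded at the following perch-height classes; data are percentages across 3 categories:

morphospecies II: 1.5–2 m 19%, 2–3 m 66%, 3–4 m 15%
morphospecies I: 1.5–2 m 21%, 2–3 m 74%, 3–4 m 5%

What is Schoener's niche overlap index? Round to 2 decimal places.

0.90

Convert percentages to proportions (divide by 100).
Σ|p₁ᵢ − p₂ᵢ| = 0.02 + 0.08 + 0.10 = 0.20
D = 1 − ½ × 0.20 = 1 − 0.100 = 0.9000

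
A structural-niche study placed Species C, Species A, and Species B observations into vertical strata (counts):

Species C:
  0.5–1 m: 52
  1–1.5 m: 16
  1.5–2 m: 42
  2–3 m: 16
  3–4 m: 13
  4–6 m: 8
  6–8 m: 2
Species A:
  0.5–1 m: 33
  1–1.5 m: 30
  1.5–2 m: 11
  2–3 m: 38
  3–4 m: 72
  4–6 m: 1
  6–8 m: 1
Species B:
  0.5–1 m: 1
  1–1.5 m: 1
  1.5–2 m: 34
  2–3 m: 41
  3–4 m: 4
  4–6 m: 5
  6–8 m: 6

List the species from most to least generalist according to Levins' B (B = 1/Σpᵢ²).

Species C > Species A > Species B

Proportions for Species C (n=149): 52/149=0.3490, 16/149=0.1074, 42/149=0.2819, 16/149=0.1074, 13/149=0.0872, 8/149=0.0537, 2/149=0.0134
Proportions for Species A (n=186): 33/186=0.1774, 30/186=0.1613, 11/186=0.0591, 38/186=0.2043, 72/186=0.3871, 1/186=0.0054, 1/186=0.0054
Proportions for Species B (n=92): 1/92=0.0109, 1/92=0.0109, 34/92=0.3696, 41/92=0.4457, 4/92=0.0435, 5/92=0.0543, 6/92=0.0652
Σp_Cᵢ² = 0.3490² + 0.1074² + 0.2819² + 0.1074² + 0.0872² + 0.0537² + 0.0134² = 0.121801 + 0.011535 + 0.079468 + 0.011535 + 0.007604 + 0.002884 + 0.000180 = 0.235007
B_C = 1 / 0.235007 = 4.2552
Σp_Aᵢ² = 0.1774² + 0.1613² + 0.0591² + 0.2043² + 0.3871² + 0.0054² + 0.0054² = 0.031471 + 0.026018 + 0.003493 + 0.041738 + 0.149846 + 0.000029 + 0.000029 = 0.252624
B_A = 1 / 0.252624 = 3.9585
Σp_Bᵢ² = 0.0109² + 0.0109² + 0.3696² + 0.4457² + 0.0435² + 0.0543² + 0.0652² = 0.000119 + 0.000119 + 0.136604 + 0.198648 + 0.001892 + 0.002948 + 0.004251 = 0.344581
B_B = 1 / 0.344581 = 2.9021
Ranking by B (broadest → narrowest): Species C (4.26) > Species A (3.96) > Species B (2.90)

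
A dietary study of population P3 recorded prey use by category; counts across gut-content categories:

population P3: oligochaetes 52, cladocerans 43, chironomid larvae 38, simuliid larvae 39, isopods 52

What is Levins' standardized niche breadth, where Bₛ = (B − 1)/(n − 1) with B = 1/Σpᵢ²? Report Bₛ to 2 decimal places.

0.98

Proportions for population P3 (n=224): 52/224=0.2321, 43/224=0.1920, 38/224=0.1696, 39/224=0.1741, 52/224=0.2321
Σpᵢ² = 0.2321² + 0.1920² + 0.1696² + 0.1741² + 0.2321² = 0.053870 + 0.036864 + 0.028764 + 0.030311 + 0.053870 = 0.203679
B = 1 / 0.203679 = 4.9097
Bₛ = (B − 1)/(n − 1) = (4.9097 − 1)/(5 − 1) = 3.9097/4 = 0.9774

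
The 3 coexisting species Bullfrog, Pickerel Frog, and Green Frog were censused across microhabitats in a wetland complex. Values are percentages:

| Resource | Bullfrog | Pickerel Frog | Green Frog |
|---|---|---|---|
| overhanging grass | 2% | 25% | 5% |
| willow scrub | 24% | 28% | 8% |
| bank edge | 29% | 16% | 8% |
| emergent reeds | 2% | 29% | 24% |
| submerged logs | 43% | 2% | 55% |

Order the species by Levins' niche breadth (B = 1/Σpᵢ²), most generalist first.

Pickerel Frog > Bullfrog > Green Frog

Convert percentages to proportions (divide by 100).
Σp_Bullᵢ² = 0.02² + 0.24² + 0.29² + 0.02² + 0.43² = 0.0004 + 0.0576 + 0.0841 + 0.0004 + 0.1849 = 0.3274
B_Bull = 1 / 0.3274 = 3.0544
Σp_Pickᵢ² = 0.25² + 0.28² + 0.16² + 0.29² + 0.02² = 0.0625 + 0.0784 + 0.0256 + 0.0841 + 0.0004 = 0.2510
B_Pick = 1 / 0.2510 = 3.9841
Σp_Greeᵢ² = 0.05² + 0.08² + 0.08² + 0.24² + 0.55² = 0.0025 + 0.0064 + 0.0064 + 0.0576 + 0.3025 = 0.3754
B_Gree = 1 / 0.3754 = 2.6638
Ranking by B (broadest → narrowest): Pickerel Frog (3.98) > Bullfrog (3.05) > Green Frog (2.66)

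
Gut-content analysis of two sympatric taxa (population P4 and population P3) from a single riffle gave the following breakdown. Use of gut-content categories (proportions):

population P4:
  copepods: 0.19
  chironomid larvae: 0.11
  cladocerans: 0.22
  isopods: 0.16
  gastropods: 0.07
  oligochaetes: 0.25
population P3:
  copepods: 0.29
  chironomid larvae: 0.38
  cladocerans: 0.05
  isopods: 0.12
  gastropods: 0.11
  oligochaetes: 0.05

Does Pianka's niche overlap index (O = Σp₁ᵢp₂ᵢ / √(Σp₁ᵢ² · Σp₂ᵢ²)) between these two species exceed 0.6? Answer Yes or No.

Σ p₁ᵢp₂ᵢ = 0.0551 + 0.0418 + 0.0110 + 0.0192 + 0.0077 + 0.0125 = 0.1473
Σp_1ᵢ² = 0.19² + 0.11² + 0.22² + 0.16² + 0.07² + 0.25² = 0.0361 + 0.0121 + 0.0484 + 0.0256 + 0.0049 + 0.0625 = 0.1896
Σp_2ᵢ² = 0.29² + 0.38² + 0.05² + 0.12² + 0.11² + 0.05² = 0.0841 + 0.1444 + 0.0025 + 0.0144 + 0.0121 + 0.0025 = 0.2600
O = 0.1473 / √(0.1896 × 0.2600) = 0.1473 / 0.22203 = 0.6634
O = 0.6634 > 0.6 → Yes.

Yes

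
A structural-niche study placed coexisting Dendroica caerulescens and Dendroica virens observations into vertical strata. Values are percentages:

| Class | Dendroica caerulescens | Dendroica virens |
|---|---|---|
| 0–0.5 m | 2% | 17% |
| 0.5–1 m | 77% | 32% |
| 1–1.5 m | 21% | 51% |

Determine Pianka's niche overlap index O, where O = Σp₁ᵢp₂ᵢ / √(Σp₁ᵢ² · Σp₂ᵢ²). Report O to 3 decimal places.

0.715

Convert percentages to proportions (divide by 100).
Σ p₁ᵢp₂ᵢ = 0.0034 + 0.2464 + 0.1071 = 0.3569
Σp_1ᵢ² = 0.02² + 0.77² + 0.21² = 0.0004 + 0.5929 + 0.0441 = 0.6374
Σp_2ᵢ² = 0.17² + 0.32² + 0.51² = 0.0289 + 0.1024 + 0.2601 = 0.3914
O = 0.3569 / √(0.6374 × 0.3914) = 0.3569 / 0.499478 = 0.71455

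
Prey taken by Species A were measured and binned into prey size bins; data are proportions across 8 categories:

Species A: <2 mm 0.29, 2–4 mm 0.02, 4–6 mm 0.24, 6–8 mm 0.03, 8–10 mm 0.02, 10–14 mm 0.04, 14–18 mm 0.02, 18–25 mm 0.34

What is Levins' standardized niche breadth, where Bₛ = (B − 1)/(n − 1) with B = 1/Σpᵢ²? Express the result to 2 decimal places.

0.40

Σpᵢ² = 0.29² + 0.02² + 0.24² + 0.03² + 0.02² + 0.04² + 0.02² + 0.34² = 0.0841 + 0.0004 + 0.0576 + 0.0009 + 0.0004 + 0.0016 + 0.0004 + 0.1156 = 0.2610
B = 1 / 0.2610 = 3.8314
Bₛ = (B − 1)/(n − 1) = (3.8314 − 1)/(8 − 1) = 2.8314/7 = 0.4045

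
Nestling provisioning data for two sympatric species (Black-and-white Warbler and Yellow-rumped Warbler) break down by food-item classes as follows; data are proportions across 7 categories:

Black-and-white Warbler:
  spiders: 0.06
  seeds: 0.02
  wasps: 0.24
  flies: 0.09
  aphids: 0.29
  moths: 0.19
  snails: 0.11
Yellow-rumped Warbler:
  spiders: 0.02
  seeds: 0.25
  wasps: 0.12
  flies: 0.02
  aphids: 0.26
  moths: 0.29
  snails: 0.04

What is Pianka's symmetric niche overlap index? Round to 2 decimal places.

Σ p₁ᵢp₂ᵢ = 0.0012 + 0.0050 + 0.0288 + 0.0018 + 0.0754 + 0.0551 + 0.0044 = 0.1717
Σp_1ᵢ² = 0.06² + 0.02² + 0.24² + 0.09² + 0.29² + 0.19² + 0.11² = 0.0036 + 0.0004 + 0.0576 + 0.0081 + 0.0841 + 0.0361 + 0.0121 = 0.2020
Σp_2ᵢ² = 0.02² + 0.25² + 0.12² + 0.02² + 0.26² + 0.29² + 0.04² = 0.0004 + 0.0625 + 0.0144 + 0.0004 + 0.0676 + 0.0841 + 0.0016 = 0.2310
O = 0.1717 / √(0.2020 × 0.2310) = 0.1717 / 0.21601 = 0.7949

0.79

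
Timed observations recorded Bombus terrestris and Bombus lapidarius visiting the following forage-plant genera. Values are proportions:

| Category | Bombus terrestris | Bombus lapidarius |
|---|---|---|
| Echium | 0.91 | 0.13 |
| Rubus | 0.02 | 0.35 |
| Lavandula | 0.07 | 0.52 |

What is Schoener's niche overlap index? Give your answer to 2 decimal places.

Σ|p₁ᵢ − p₂ᵢ| = 0.78 + 0.33 + 0.45 = 1.56
D = 1 − ½ × 1.56 = 1 − 0.780 = 0.2200

0.22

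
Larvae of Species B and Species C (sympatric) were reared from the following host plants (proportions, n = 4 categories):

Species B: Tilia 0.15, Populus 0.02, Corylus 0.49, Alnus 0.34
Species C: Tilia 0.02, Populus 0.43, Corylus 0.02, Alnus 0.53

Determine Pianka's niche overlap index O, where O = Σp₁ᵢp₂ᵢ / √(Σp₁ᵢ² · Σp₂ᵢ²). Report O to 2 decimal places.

0.48

Σ p₁ᵢp₂ᵢ = 0.0030 + 0.0086 + 0.0098 + 0.1802 = 0.2016
Σp_1ᵢ² = 0.15² + 0.02² + 0.49² + 0.34² = 0.0225 + 0.0004 + 0.2401 + 0.1156 = 0.3786
Σp_2ᵢ² = 0.02² + 0.43² + 0.02² + 0.53² = 0.0004 + 0.1849 + 0.0004 + 0.2809 = 0.4666
O = 0.2016 / √(0.3786 × 0.4666) = 0.2016 / 0.42030 = 0.4797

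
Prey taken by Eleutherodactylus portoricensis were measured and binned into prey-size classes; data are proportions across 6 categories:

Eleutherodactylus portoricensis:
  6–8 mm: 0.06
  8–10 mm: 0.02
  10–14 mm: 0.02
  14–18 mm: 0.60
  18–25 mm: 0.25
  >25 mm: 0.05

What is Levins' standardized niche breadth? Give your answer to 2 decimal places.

Σpᵢ² = 0.06² + 0.02² + 0.02² + 0.60² + 0.25² + 0.05² = 0.0036 + 0.0004 + 0.0004 + 0.3600 + 0.0625 + 0.0025 = 0.4294
B = 1 / 0.4294 = 2.3288
Bₛ = (B − 1)/(n − 1) = (2.3288 − 1)/(6 − 1) = 1.3288/5 = 0.2658

0.27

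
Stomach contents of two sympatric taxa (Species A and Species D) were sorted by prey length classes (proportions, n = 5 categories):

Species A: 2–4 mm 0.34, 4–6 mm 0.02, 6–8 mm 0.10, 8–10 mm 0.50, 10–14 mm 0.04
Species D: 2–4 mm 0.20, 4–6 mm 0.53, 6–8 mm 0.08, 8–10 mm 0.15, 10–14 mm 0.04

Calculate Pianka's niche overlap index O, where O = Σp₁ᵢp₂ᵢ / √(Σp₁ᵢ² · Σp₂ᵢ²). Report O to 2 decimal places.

0.45

Σ p₁ᵢp₂ᵢ = 0.0680 + 0.0106 + 0.0080 + 0.0750 + 0.0016 = 0.1632
Σp_1ᵢ² = 0.34² + 0.02² + 0.10² + 0.50² + 0.04² = 0.1156 + 0.0004 + 0.0100 + 0.2500 + 0.0016 = 0.3776
Σp_2ᵢ² = 0.20² + 0.53² + 0.08² + 0.15² + 0.04² = 0.0400 + 0.2809 + 0.0064 + 0.0225 + 0.0016 = 0.3514
O = 0.1632 / √(0.3776 × 0.3514) = 0.1632 / 0.36426 = 0.4480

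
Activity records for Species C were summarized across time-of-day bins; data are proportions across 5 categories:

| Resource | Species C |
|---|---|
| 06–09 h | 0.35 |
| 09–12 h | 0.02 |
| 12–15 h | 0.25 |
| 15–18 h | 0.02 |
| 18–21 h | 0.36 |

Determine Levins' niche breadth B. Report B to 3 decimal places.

Σpᵢ² = 0.35² + 0.02² + 0.25² + 0.02² + 0.36² = 0.1225 + 0.0004 + 0.0625 + 0.0004 + 0.1296 = 0.3154
B = 1 / 0.3154 = 3.17058

3.171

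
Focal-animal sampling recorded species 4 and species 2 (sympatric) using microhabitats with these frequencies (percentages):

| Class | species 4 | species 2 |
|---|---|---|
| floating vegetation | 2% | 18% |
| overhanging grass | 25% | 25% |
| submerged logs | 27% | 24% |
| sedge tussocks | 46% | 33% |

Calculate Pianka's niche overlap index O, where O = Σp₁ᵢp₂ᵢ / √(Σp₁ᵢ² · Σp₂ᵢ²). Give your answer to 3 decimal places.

Convert percentages to proportions (divide by 100).
Σ p₁ᵢp₂ᵢ = 0.0036 + 0.0625 + 0.0648 + 0.1518 = 0.2827
Σp_1ᵢ² = 0.02² + 0.25² + 0.27² + 0.46² = 0.0004 + 0.0625 + 0.0729 + 0.2116 = 0.3474
Σp_2ᵢ² = 0.18² + 0.25² + 0.24² + 0.33² = 0.0324 + 0.0625 + 0.0576 + 0.1089 = 0.2614
O = 0.2827 / √(0.3474 × 0.2614) = 0.2827 / 0.301348 = 0.93812

0.938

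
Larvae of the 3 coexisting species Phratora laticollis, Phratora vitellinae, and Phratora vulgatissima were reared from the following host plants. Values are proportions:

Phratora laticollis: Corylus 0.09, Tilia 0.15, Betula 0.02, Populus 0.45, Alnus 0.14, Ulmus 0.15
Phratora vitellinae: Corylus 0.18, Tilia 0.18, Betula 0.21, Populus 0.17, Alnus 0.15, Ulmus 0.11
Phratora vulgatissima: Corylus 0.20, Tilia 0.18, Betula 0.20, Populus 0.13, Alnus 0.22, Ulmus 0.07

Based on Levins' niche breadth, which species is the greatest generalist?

Σp_latiᵢ² = 0.09² + 0.15² + 0.02² + 0.45² + 0.14² + 0.15² = 0.0081 + 0.0225 + 0.0004 + 0.2025 + 0.0196 + 0.0225 = 0.2756
B_lati = 1 / 0.2756 = 3.6284
Σp_viteᵢ² = 0.18² + 0.18² + 0.21² + 0.17² + 0.15² + 0.11² = 0.0324 + 0.0324 + 0.0441 + 0.0289 + 0.0225 + 0.0121 = 0.1724
B_vite = 1 / 0.1724 = 5.8005
Σp_vulgᵢ² = 0.20² + 0.18² + 0.20² + 0.13² + 0.22² + 0.07² = 0.0400 + 0.0324 + 0.0400 + 0.0169 + 0.0484 + 0.0049 = 0.1826
B_vulg = 1 / 0.1826 = 5.4765
Highest B → broadest niche (most generalist): Phratora vitellinae (B = 5.80).

Phratora vitellinae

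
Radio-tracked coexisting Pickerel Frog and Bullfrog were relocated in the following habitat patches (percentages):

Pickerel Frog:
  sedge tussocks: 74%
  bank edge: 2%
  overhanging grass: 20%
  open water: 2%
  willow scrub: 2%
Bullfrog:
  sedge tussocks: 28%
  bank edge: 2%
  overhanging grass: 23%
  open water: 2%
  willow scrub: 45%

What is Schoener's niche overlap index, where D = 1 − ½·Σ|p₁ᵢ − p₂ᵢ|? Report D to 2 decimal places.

0.54

Convert percentages to proportions (divide by 100).
Σ|p₁ᵢ − p₂ᵢ| = 0.46 + 0.00 + 0.03 + 0.00 + 0.43 = 0.92
D = 1 − ½ × 0.92 = 1 − 0.460 = 0.5400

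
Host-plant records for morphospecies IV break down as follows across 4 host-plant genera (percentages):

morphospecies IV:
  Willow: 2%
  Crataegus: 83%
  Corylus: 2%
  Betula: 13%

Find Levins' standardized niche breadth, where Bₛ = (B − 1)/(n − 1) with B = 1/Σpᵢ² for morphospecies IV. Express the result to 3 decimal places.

0.138

Convert percentages to proportions (divide by 100).
Σpᵢ² = 0.02² + 0.83² + 0.02² + 0.13² = 0.0004 + 0.6889 + 0.0004 + 0.0169 = 0.7066
B = 1 / 0.7066 = 1.41523
Bₛ = (B − 1)/(n − 1) = (1.41523 − 1)/(4 − 1) = 0.41523/3 = 0.13841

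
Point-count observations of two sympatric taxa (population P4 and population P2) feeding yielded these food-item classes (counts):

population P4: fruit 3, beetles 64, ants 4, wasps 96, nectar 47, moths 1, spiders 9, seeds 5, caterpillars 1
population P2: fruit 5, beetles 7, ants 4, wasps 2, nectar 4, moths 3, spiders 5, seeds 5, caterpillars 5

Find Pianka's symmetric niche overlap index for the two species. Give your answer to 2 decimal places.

Proportions for population P4 (n=230): 3/230=0.0130, 64/230=0.2783, 4/230=0.0174, 96/230=0.4174, 47/230=0.2043, 1/230=0.0043, 9/230=0.0391, 5/230=0.0217, 1/230=0.0043
Proportions for population P2 (n=40): 5/40=0.1250, 7/40=0.1750, 4/40=0.1000, 2/40=0.0500, 4/40=0.1000, 3/40=0.0750, 5/40=0.1250, 5/40=0.1250, 5/40=0.1250
Σ p₁ᵢp₂ᵢ = 0.001625 + 0.048703 + 0.001740 + 0.020870 + 0.020430 + 0.000323 + 0.004888 + 0.002713 + 0.000538 = 0.101830
Σp_1ᵢ² = 0.0130² + 0.2783² + 0.0174² + 0.4174² + 0.2043² + 0.0043² + 0.0391² + 0.0217² + 0.0043² = 0.000169 + 0.077451 + 0.000303 + 0.174223 + 0.041738 + 0.000018 + 0.001529 + 0.000471 + 0.000018 = 0.295920
Σp_2ᵢ² = 0.1250² + 0.1750² + 0.1000² + 0.0500² + 0.1000² + 0.0750² + 0.1250² + 0.1250² + 0.1250² = 0.015625 + 0.030625 + 0.010000 + 0.002500 + 0.010000 + 0.005625 + 0.015625 + 0.015625 + 0.015625 = 0.121250
O = 0.101830 / √(0.295920 × 0.121250) = 0.101830 / 0.1894210 = 0.5376

0.54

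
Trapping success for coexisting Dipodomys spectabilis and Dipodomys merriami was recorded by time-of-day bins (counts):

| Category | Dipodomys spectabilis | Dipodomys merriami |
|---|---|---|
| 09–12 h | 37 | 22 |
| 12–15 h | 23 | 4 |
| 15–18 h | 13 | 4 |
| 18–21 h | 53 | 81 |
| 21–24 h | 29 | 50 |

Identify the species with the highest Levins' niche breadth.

Proportions for Dipodomys spectabilis (n=155): 37/155=0.2387, 23/155=0.1484, 13/155=0.0839, 53/155=0.3419, 29/155=0.1871
Proportions for Dipodomys merriami (n=161): 22/161=0.1366, 4/161=0.0248, 4/161=0.0248, 81/161=0.5031, 50/161=0.3106
Σp_specᵢ² = 0.2387² + 0.1484² + 0.0839² + 0.3419² + 0.1871² = 0.056978 + 0.022023 + 0.007039 + 0.116896 + 0.035006 = 0.237942
B_spec = 1 / 0.237942 = 4.2027
Σp_merrᵢ² = 0.1366² + 0.0248² + 0.0248² + 0.5031² + 0.3106² = 0.018660 + 0.000615 + 0.000615 + 0.253110 + 0.096472 = 0.369472
B_merr = 1 / 0.369472 = 2.7066
Highest B → broadest niche (most generalist): Dipodomys spectabilis (B = 4.20).

Dipodomys spectabilis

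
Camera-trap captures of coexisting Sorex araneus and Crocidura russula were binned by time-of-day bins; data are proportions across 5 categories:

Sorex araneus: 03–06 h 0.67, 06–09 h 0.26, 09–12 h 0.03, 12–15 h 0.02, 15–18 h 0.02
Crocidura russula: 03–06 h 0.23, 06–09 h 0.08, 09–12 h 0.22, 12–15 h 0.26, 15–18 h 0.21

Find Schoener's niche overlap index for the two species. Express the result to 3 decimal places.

Σ|p₁ᵢ − p₂ᵢ| = 0.44 + 0.18 + 0.19 + 0.24 + 0.19 = 1.24
D = 1 − ½ × 1.24 = 1 − 0.620 = 0.38000

0.380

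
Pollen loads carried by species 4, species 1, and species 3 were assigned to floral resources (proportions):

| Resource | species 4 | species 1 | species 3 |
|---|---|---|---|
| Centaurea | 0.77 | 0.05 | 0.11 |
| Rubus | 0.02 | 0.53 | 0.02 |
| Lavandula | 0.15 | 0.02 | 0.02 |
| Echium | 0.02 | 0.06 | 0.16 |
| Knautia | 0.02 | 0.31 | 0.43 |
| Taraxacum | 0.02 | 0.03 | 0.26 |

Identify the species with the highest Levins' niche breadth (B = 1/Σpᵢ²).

Σp_4ᵢ² = 0.77² + 0.02² + 0.15² + 0.02² + 0.02² + 0.02² = 0.5929 + 0.0004 + 0.0225 + 0.0004 + 0.0004 + 0.0004 = 0.6170
B_4 = 1 / 0.6170 = 1.6207
Σp_1ᵢ² = 0.05² + 0.53² + 0.02² + 0.06² + 0.31² + 0.03² = 0.0025 + 0.2809 + 0.0004 + 0.0036 + 0.0961 + 0.0009 = 0.3844
B_1 = 1 / 0.3844 = 2.6015
Σp_3ᵢ² = 0.11² + 0.02² + 0.02² + 0.16² + 0.43² + 0.26² = 0.0121 + 0.0004 + 0.0004 + 0.0256 + 0.1849 + 0.0676 = 0.2910
B_3 = 1 / 0.2910 = 3.4364
Highest B → broadest niche (most generalist): species 3 (B = 3.44).

species 3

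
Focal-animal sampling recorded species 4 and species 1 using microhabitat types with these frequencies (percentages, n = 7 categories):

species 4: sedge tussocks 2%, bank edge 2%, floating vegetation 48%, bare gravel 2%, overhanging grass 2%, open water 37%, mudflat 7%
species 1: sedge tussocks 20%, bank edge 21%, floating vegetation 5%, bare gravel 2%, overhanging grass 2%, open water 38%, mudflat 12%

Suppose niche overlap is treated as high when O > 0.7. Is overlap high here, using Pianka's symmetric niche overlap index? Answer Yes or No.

No

Convert percentages to proportions (divide by 100).
Σ p₁ᵢp₂ᵢ = 0.0040 + 0.0042 + 0.0240 + 0.0004 + 0.0004 + 0.1406 + 0.0084 = 0.1820
Σp_1ᵢ² = 0.02² + 0.02² + 0.48² + 0.02² + 0.02² + 0.37² + 0.07² = 0.0004 + 0.0004 + 0.2304 + 0.0004 + 0.0004 + 0.1369 + 0.0049 = 0.3738
Σp_2ᵢ² = 0.20² + 0.21² + 0.05² + 0.02² + 0.02² + 0.38² + 0.12² = 0.0400 + 0.0441 + 0.0025 + 0.0004 + 0.0004 + 0.1444 + 0.0144 = 0.2462
O = 0.1820 / √(0.3738 × 0.2462) = 0.1820 / 0.30336 = 0.5999
O = 0.5999 < 0.7 → No.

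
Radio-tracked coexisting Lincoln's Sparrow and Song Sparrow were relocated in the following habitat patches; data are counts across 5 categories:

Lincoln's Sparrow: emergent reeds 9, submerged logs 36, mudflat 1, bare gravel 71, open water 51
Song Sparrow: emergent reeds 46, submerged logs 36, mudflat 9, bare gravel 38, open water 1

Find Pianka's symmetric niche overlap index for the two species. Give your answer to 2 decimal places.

0.67

Proportions for Lincoln's Sparrow (n=168): 9/168=0.0536, 36/168=0.2143, 1/168=0.0060, 71/168=0.4226, 51/168=0.3036
Proportions for Song Sparrow (n=130): 46/130=0.3538, 36/130=0.2769, 9/130=0.0692, 38/130=0.2923, 1/130=0.0077
Σ p₁ᵢp₂ᵢ = 0.018964 + 0.059340 + 0.000415 + 0.123526 + 0.002338 = 0.204583
Σp_1ᵢ² = 0.0536² + 0.2143² + 0.0060² + 0.4226² + 0.3036² = 0.002873 + 0.045924 + 0.000036 + 0.178591 + 0.092173 = 0.319597
Σp_2ᵢ² = 0.3538² + 0.2769² + 0.0692² + 0.2923² + 0.0077² = 0.125174 + 0.076674 + 0.004789 + 0.085439 + 0.000059 = 0.292135
O = 0.204583 / √(0.319597 × 0.292135) = 0.204583 / 0.3055576 = 0.6695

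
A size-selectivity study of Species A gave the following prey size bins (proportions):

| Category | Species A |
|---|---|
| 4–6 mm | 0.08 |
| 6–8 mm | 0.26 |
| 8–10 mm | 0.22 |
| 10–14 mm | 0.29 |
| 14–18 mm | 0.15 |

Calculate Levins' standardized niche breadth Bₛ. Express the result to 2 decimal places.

0.84

Σpᵢ² = 0.08² + 0.26² + 0.22² + 0.29² + 0.15² = 0.0064 + 0.0676 + 0.0484 + 0.0841 + 0.0225 = 0.2290
B = 1 / 0.2290 = 4.3668
Bₛ = (B − 1)/(n − 1) = (4.3668 − 1)/(5 − 1) = 3.3668/4 = 0.8417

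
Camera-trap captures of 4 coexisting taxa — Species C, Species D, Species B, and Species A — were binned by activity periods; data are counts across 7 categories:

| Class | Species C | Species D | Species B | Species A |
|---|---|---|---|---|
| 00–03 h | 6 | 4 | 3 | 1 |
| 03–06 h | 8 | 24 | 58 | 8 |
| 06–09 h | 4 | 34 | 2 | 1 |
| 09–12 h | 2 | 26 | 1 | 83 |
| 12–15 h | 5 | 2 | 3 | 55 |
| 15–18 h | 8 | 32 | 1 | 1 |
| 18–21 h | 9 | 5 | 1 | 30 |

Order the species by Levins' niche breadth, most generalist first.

Proportions for Species C (n=42): 6/42=0.1429, 8/42=0.1905, 4/42=0.0952, 2/42=0.0476, 5/42=0.1190, 8/42=0.1905, 9/42=0.2143
Proportions for Species D (n=127): 4/127=0.0315, 24/127=0.1890, 34/127=0.2677, 26/127=0.2047, 2/127=0.0157, 32/127=0.2520, 5/127=0.0394
Proportions for Species B (n=69): 3/69=0.0435, 58/69=0.8406, 2/69=0.0290, 1/69=0.0145, 3/69=0.0435, 1/69=0.0145, 1/69=0.0145
Proportions for Species A (n=179): 1/179=0.0056, 8/179=0.0447, 1/179=0.0056, 83/179=0.4637, 55/179=0.3073, 1/179=0.0056, 30/179=0.1676
Σp_Cᵢ² = 0.1429² + 0.1905² + 0.0952² + 0.0476² + 0.1190² + 0.1905² + 0.2143² = 0.020420 + 0.036290 + 0.009063 + 0.002266 + 0.014161 + 0.036290 + 0.045924 = 0.164414
B_C = 1 / 0.164414 = 6.0822
Σp_Dᵢ² = 0.0315² + 0.1890² + 0.2677² + 0.2047² + 0.0157² + 0.2520² + 0.0394² = 0.000992 + 0.035721 + 0.071663 + 0.041902 + 0.000246 + 0.063504 + 0.001552 = 0.215580
B_D = 1 / 0.215580 = 4.6386
Σp_Bᵢ² = 0.0435² + 0.8406² + 0.0290² + 0.0145² + 0.0435² + 0.0145² + 0.0145² = 0.001892 + 0.706608 + 0.000841 + 0.000210 + 0.001892 + 0.000210 + 0.000210 = 0.711863
B_B = 1 / 0.711863 = 1.4048
Σp_Aᵢ² = 0.0056² + 0.0447² + 0.0056² + 0.4637² + 0.3073² + 0.0056² + 0.1676² = 0.000031 + 0.001998 + 0.000031 + 0.215018 + 0.094433 + 0.000031 + 0.028090 = 0.339632
B_A = 1 / 0.339632 = 2.9444
Ranking by B (broadest → narrowest): Species C (6.08) > Species D (4.64) > Species A (2.94) > Species B (1.40)

Species C > Species D > Species A > Species B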